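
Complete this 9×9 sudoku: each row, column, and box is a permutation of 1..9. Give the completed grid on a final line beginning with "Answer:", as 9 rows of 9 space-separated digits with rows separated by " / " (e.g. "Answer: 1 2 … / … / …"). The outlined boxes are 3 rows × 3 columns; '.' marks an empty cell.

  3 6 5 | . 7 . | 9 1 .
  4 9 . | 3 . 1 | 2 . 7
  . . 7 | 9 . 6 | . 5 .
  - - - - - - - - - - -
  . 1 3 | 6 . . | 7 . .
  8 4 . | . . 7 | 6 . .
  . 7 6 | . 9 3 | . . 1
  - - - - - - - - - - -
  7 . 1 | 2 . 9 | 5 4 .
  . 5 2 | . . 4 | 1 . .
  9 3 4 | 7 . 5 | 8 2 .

Step 1. [r9c9∈{6}] only 6 remains possible at r9c9, so r9c9=6.
Step 2. [r7c9∈{3}] r7c9 is down to just 3 ⇒ r7c9=3.
Step 3. [r6c8∈{8}] only 8 remains possible at r6c8, so r6c8=8.
Step 4. [r4c8∈{9}] r4c8's peers cover all but 9, so r4c8=9.
Step 5. [r2c5∈{5,8}] across row 2, 5 lands solely at r2c5 ⇒ r2c5=5.
Step 6. [r8c4∈{8}] only 8 remains possible at r8c4, so r8c4=8.
Step 7. [r1c4∈{4}] nothing but 4 survives at r1c4 ⇒ r1c4=4.
Step 8. [r3c2∈{2,8}] r3c2 is the only open cell in col 2 admitting 2. So r3c2=2.
Step 9. [r3c5∈{8}] r3c5 has the single candidate 8 ⇒ r3c5=8.
Step 10. [r6c4∈{5}] nothing but 5 survives at r6c4 ⇒ r6c4=5.
Step 11. [r4c1∈{2,5}] in col 1, 5 fits only at r4c1 ⇒ r4c1=5.
Step 12. [r3c9∈{4}] nothing but 4 survives at r3c9 ⇒ r3c9=4.
Step 13. [r4c9∈{2}] r4c9's peers cover all but 2. So r4c9=2.
Step 14. [r9c5∈{1}] nothing but 1 survives at r9c5, so r9c5=1.
Step 15. [r8c5∈{3,6}] r8c5 is the only open cell in row 8 admitting 3, so r8c5=3.
Step 16. [r8c1∈{6}] r8c1's peers cover all but 6 ⇒ r8c1=6.
Step 17. [r8c9∈{9}] nothing but 9 survives at r8c9, so r8c9=9.
Step 18. [r5c4∈{1}] only 1 remains possible at r5c4. So r5c4=1.
Step 19. [r3c1∈{1}] r3c1 has the single candidate 1. So r3c1=1.
Step 20. [r5c9∈{5}] r5c9 has the single candidate 5 ⇒ r5c9=5.
Step 21. [r7c2∈{8}] r7c2 is down to just 8 ⇒ r7c2=8.
Step 22. [r1c6∈{2}] r1c6's peers cover all but 2 ⇒ r1c6=2.
Step 23. [r3c7∈{3}] r3c7 has the single candidate 3 ⇒ r3c7=3.
Step 24. [r2c8∈{6}] r2c8 has the single candidate 6. So r2c8=6.
Step 25. [r5c3∈{9}] r5c3's peers cover all but 9. So r5c3=9.
Step 26. [r2c3∈{8}] nothing but 8 survives at r2c3, so r2c3=8.
Step 27. [r4c5∈{4}] r4c5's peers cover all but 4. So r4c5=4.
Step 28. [r7c5∈{6}] nothing but 6 survives at r7c5, so r7c5=6.
Step 29. [r6c1∈{2}] r6c1's peers cover all but 2. So r6c1=2.
Step 30. [r1c9∈{8}] r1c9 is down to just 8. So r1c9=8.
Step 31. [r8c8∈{7}] r8c8's peers cover all but 7, so r8c8=7.
Step 32. [r6c7∈{4}] only 4 remains possible at r6c7, so r6c7=4.
Step 33. [r5c5∈{2}] only 2 remains possible at r5c5. So r5c5=2.
Step 34. [r4c6∈{8}] only 8 remains possible at r4c6 ⇒ r4c6=8.
Step 35. [r5c8∈{3}] nothing but 3 survives at r5c8. So r5c8=3.

Answer: 3 6 5 4 7 2 9 1 8 / 4 9 8 3 5 1 2 6 7 / 1 2 7 9 8 6 3 5 4 / 5 1 3 6 4 8 7 9 2 / 8 4 9 1 2 7 6 3 5 / 2 7 6 5 9 3 4 8 1 / 7 8 1 2 6 9 5 4 3 / 6 5 2 8 3 4 1 7 9 / 9 3 4 7 1 5 8 2 6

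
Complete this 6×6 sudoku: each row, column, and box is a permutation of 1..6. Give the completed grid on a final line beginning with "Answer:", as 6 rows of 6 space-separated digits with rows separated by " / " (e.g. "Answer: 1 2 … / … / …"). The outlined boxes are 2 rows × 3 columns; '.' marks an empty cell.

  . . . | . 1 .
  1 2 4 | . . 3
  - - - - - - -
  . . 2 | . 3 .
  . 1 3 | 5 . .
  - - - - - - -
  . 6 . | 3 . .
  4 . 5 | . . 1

Step 1. [r2c4∈{6}] only 6 remains possible at r2c4. So r2c4=6.
Step 2. [r6c4∈{2}] only 2 remains possible at r6c4. So r6c4=2.
Step 3. [r4c1∈{6}] nothing but 6 survives at r4c1. So r4c1=6.
Step 4. [r3c2∈{4,5}] 4 has one home in col 2: r3c2. So r3c2=4.
Step 5. [r1c2∈{3,5}] in col 2, 5 fits only at r1c2. So r1c2=5.
Step 6. [r4c5∈{2,4}] r4c5 is the only open cell in col 5 admitting 2. So r4c5=2.
Step 7. [r5c5∈{4,5}] in col 5, 4 fits only at r5c5 ⇒ r5c5=4.
Step 8. [r4c6∈{4}] r4c6 is down to just 4, so r4c6=4.
Step 9. [r1c4∈{4}] r1c4 has the single candidate 4. So r1c4=4.
Step 10. [r3c1∈{5}] r3c1 is down to just 5 ⇒ r3c1=5.
Step 11. [r6c2∈{3}] only 3 remains possible at r6c2, so r6c2=3.
Step 12. [r3c6∈{6}] r3c6 is down to just 6. So r3c6=6.
Step 13. [r5c1∈{2}] r5c1 is down to just 2 ⇒ r5c1=2.
Step 14. [r5c6∈{5}] only 5 remains possible at r5c6 ⇒ r5c6=5.
Step 15. [r5c3∈{1}] only 1 remains possible at r5c3 ⇒ r5c3=1.
Step 16. [r1c1∈{3}] r1c1's peers cover all but 3. So r1c1=3.
Step 17. [r6c5∈{6}] r6c5's peers cover all but 6 ⇒ r6c5=6.
Step 18. [r2c5∈{5}] r2c5 has the single candidate 5, so r2c5=5.
Step 19. [r1c3∈{6}] r1c3's peers cover all but 6. So r1c3=6.
Step 20. [r3c4∈{1}] r3c4's peers cover all but 1. So r3c4=1.
Step 21. [r1c6∈{2}] only 2 remains possible at r1c6, so r1c6=2.

Answer: 3 5 6 4 1 2 / 1 2 4 6 5 3 / 5 4 2 1 3 6 / 6 1 3 5 2 4 / 2 6 1 3 4 5 / 4 3 5 2 6 1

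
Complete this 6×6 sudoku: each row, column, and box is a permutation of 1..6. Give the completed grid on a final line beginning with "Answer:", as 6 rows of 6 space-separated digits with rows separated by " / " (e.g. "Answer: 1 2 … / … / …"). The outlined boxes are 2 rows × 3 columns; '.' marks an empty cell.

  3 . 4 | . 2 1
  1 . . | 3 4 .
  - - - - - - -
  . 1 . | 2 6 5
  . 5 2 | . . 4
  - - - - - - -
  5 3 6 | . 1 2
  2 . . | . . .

Step 1. [r2c6∈{6}] r2c6 is down to just 6. So r2c6=6.
Step 2. [r6c4∈{4,5,6}] in row 6, 6 fits only at r6c4. So r6c4=6.
Step 3. [r6c6∈{3}] only 3 remains possible at r6c6. So r6c6=3.
Step 4. [r3c1∈{4}] r3c1 is down to just 4. So r3c1=4.
Step 5. [r5c4∈{4}] r5c4's peers cover all but 4, so r5c4=4.
Step 6. [r3c3∈{3}] r3c3 is down to just 3 ⇒ r3c3=3.
Step 7. [r2c2∈{2}] nothing but 2 survives at r2c2, so r2c2=2.
Step 8. [r1c4∈{5}] nothing but 5 survives at r1c4, so r1c4=5.
Step 9. [r6c3∈{1}] r6c3 has the single candidate 1. So r6c3=1.
Step 10. [r4c1∈{6}] only 6 remains possible at r4c1. So r4c1=6.
Step 11. [r4c5∈{3}] r4c5 has the single candidate 3 ⇒ r4c5=3.
Step 12. [r1c2∈{6}] r1c2 is down to just 6, so r1c2=6.
Step 13. [r6c5∈{5}] nothing but 5 survives at r6c5. So r6c5=5.
Step 14. [r6c2∈{4}] r6c2 has the single candidate 4. So r6c2=4.
Step 15. [r2c3∈{5}] r2c3 has the single candidate 5. So r2c3=5.
Step 16. [r4c4∈{1}] only 1 remains possible at r4c4, so r4c4=1.

Answer: 3 6 4 5 2 1 / 1 2 5 3 4 6 / 4 1 3 2 6 5 / 6 5 2 1 3 4 / 5 3 6 4 1 2 / 2 4 1 6 5 3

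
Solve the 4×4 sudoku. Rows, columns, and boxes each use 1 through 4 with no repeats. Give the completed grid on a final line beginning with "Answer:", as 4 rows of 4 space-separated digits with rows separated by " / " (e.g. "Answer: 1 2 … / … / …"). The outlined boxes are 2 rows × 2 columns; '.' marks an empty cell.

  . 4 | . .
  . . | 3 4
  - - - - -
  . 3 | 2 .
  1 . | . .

Step 1. [r2c1∈{2}] nothing but 2 survives at r2c1, so r2c1=2.
Step 2. [r1c4∈{1,2}] row 1 places 2 nowhere but r1c4 ⇒ r1c4=2.
Step 3. [r4c2∈{2}] only 2 remains possible at r4c2. So r4c2=2.
Step 4. [r3c1∈{4}] nothing but 4 survives at r3c1 ⇒ r3c1=4.
Step 5. [r1c3∈{1}] r1c3's peers cover all but 1, so r1c3=1.
Step 6. [r4c4∈{3}] r4c4 is down to just 3. So r4c4=3.
Step 7. [r1c1∈{3}] nothing but 3 survives at r1c1 ⇒ r1c1=3.
Step 8. [r3c4∈{1}] r3c4 is down to just 1 ⇒ r3c4=1.
Step 9. [r4c3∈{4}] r4c3's peers cover all but 4 ⇒ r4c3=4.
Step 10. [r2c2∈{1}] r2c2 is down to just 1. So r2c2=1.

Answer: 3 4 1 2 / 2 1 3 4 / 4 3 2 1 / 1 2 4 3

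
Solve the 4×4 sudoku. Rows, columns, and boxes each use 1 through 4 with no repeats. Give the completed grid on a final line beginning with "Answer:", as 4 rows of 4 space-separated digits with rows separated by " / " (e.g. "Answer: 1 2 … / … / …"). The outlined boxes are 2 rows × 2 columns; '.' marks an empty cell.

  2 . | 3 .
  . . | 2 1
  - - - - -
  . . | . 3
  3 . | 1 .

Step 1. [r2c1∈{4}] r2c1 has the single candidate 4 ⇒ r2c1=4.
Step 2. [r3c2∈{1,2,4}] across row 3, 2 lands solely at r3c2 ⇒ r3c2=2.
Step 3. [r3c3∈{4}] r3c3 has the single candidate 4. So r3c3=4.
Step 4. [r4c2∈{4}] r4c2 has the single candidate 4 ⇒ r4c2=4.
Step 5. [r1c4∈{4}] r1c4's peers cover all but 4. So r1c4=4.
Step 6. [r3c1∈{1}] r3c1 has the single candidate 1 ⇒ r3c1=1.
Step 7. [r2c2∈{3}] only 3 remains possible at r2c2 ⇒ r2c2=3.
Step 8. [r4c4∈{2}] r4c4 is down to just 2, so r4c4=2.
Step 9. [r1c2∈{1}] r1c2's peers cover all but 1 ⇒ r1c2=1.

Answer: 2 1 3 4 / 4 3 2 1 / 1 2 4 3 / 3 4 1 2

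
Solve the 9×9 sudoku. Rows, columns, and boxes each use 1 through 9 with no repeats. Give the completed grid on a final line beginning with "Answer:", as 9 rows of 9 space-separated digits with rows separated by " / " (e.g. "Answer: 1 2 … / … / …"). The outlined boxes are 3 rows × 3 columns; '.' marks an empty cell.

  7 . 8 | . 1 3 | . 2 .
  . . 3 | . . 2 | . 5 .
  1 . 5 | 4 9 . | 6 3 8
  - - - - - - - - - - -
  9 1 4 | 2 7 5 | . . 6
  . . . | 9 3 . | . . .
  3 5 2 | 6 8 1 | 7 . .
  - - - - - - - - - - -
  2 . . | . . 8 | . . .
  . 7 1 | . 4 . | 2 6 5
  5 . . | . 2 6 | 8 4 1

Step 1. [r1c2∈{4,6,9}] in row 1, 6 fits only at r1c2, so r1c2=6.
Step 2. [r7c9∈{3,7,9}] 3 has one home in col 9: r7c9 ⇒ r7c9=3.
Step 3. [r2c2∈{4,9}] in box 1, 9 fits only at r2c2, so r2c2=9.
Step 4. [r6c9∈{4,9}] row 6 places 4 nowhere but r6c9, so r6c9=4.
Step 5. [r7c7∈{9}] r7c7 is down to just 9. So r7c7=9.
Step 6. [r9c4∈{3,7}] 7 has one home in row 9: r9c4, so r9c4=7.
Step 7. [r5c1∈{6,8}] r5c1 is the only open cell in col 1 admitting 6. So r5c1=6.
Step 8. [r2c7∈{1,4}] r2c7 is the only open cell in row 2 admitting 1. So r2c7=1.
Step 9. [r1c4∈{5}] only 5 remains possible at r1c4. So r1c4=5.
Step 10. [r5c2∈{8}] nothing but 8 survives at r5c2 ⇒ r5c2=8.
Step 11. [r2c5∈{6}] nothing but 6 survives at r2c5. So r2c5=6.
Step 12. [r2c4∈{8}] only 8 remains possible at r2c4. So r2c4=8.
Step 13. [r7c5∈{5}] nothing but 5 survives at r7c5, so r7c5=5.
Step 14. [r5c8∈{1}] r5c8 is down to just 1 ⇒ r5c8=1.
Step 15. [r9c2∈{3}] r9c2 has the single candidate 3. So r9c2=3.
Step 16. [r7c4∈{1}] nothing but 1 survives at r7c4, so r7c4=1.
Step 17. [r4c8∈{8}] r4c8 is down to just 8 ⇒ r4c8=8.
Step 18. [r5c3∈{7}] only 7 remains possible at r5c3. So r5c3=7.
Step 19. [r2c1∈{4}] nothing but 4 survives at r2c1. So r2c1=4.
Step 20. [r8c6∈{9}] r8c6's peers cover all but 9 ⇒ r8c6=9.
Step 21. [r6c8∈{9}] nothing but 9 survives at r6c8 ⇒ r6c8=9.
Step 22. [r5c7∈{5}] only 5 remains possible at r5c7. So r5c7=5.
Step 23. [r9c3∈{9}] r9c3's peers cover all but 9, so r9c3=9.
Step 24. [r5c9∈{2}] r5c9 has the single candidate 2, so r5c9=2.
Step 25. [r7c3∈{6}] r7c3 is down to just 6. So r7c3=6.
Step 26. [r4c7∈{3}] r4c7 has the single candidate 3. So r4c7=3.
Step 27. [r1c7∈{4}] only 4 remains possible at r1c7 ⇒ r1c7=4.
Step 28. [r3c6∈{7}] r3c6 is down to just 7 ⇒ r3c6=7.
Step 29. [r7c2∈{4}] r7c2 is down to just 4, so r7c2=4.
Step 30. [r7c8∈{7}] only 7 remains possible at r7c8. So r7c8=7.
Step 31. [r8c1∈{8}] r8c1's peers cover all but 8 ⇒ r8c1=8.
Step 32. [r1c9∈{9}] nothing but 9 survives at r1c9 ⇒ r1c9=9.
Step 33. [r5c6∈{4}] nothing but 4 survives at r5c6 ⇒ r5c6=4.
Step 34. [r2c9∈{7}] r2c9 is down to just 7 ⇒ r2c9=7.
Step 35. [r8c4∈{3}] nothing but 3 survives at r8c4. So r8c4=3.
Step 36. [r3c2∈{2}] r3c2 is down to just 2. So r3c2=2.

Answer: 7 6 8 5 1 3 4 2 9 / 4 9 3 8 6 2 1 5 7 / 1 2 5 4 9 7 6 3 8 / 9 1 4 2 7 5 3 8 6 / 6 8 7 9 3 4 5 1 2 / 3 5 2 6 8 1 7 9 4 / 2 4 6 1 5 8 9 7 3 / 8 7 1 3 4 9 2 6 5 / 5 3 9 7 2 6 8 4 1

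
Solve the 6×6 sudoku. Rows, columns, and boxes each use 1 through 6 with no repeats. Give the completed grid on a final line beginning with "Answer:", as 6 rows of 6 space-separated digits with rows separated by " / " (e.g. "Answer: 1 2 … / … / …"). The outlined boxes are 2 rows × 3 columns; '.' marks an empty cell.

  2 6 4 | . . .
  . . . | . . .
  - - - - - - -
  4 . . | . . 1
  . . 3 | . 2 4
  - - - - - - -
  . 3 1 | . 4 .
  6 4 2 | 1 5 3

Step 1. [r4c4∈{5,6}] 6 has one home in row 4: r4c4. So r4c4=6.
Step 2. [r3c4∈{3,5}] 5 has one home in box 4: r3c4, so r3c4=5.
Step 3. [r2c1∈{1,3,5}] r2c1 is the only open cell in col 1 admitting 3 ⇒ r2c1=3.
Step 4. [r2c2∈{1,5}] 1 has one home in box 1: r2c2, so r2c2=1.
Step 5. [r5c6∈{2,6}] row 5 places 6 nowhere but r5c6. So r5c6=6.
Step 6. [r2c6∈{2,5}] col 6 places 2 nowhere but r2c6, so r2c6=2.
Step 7. [r4c1∈{1,5}] r4c1 is the only open cell in row 4 admitting 1, so r4c1=1.
Step 8. [r1c5∈{1,3}] row 1 places 1 nowhere but r1c5 ⇒ r1c5=1.
Step 9. [r5c4∈{2}] r5c4's peers cover all but 2 ⇒ r5c4=2.
Step 10. [r4c2∈{5}] nothing but 5 survives at r4c2 ⇒ r4c2=5.
Step 11. [r3c5∈{3}] nothing but 3 survives at r3c5 ⇒ r3c5=3.
Step 12. [r5c1∈{5}] r5c1 is down to just 5. So r5c1=5.
Step 13. [r1c4∈{3}] r1c4's peers cover all but 3, so r1c4=3.
Step 14. [r1c6∈{5}] r1c6 is down to just 5. So r1c6=5.
Step 15. [r3c3∈{6}] r3c3's peers cover all but 6. So r3c3=6.
Step 16. [r2c5∈{6}] nothing but 6 survives at r2c5 ⇒ r2c5=6.
Step 17. [r3c2∈{2}] r3c2's peers cover all but 2. So r3c2=2.
Step 18. [r2c3∈{5}] r2c3 has the single candidate 5, so r2c3=5.
Step 19. [r2c4∈{4}] nothing but 4 survives at r2c4 ⇒ r2c4=4.

Answer: 2 6 4 3 1 5 / 3 1 5 4 6 2 / 4 2 6 5 3 1 / 1 5 3 6 2 4 / 5 3 1 2 4 6 / 6 4 2 1 5 3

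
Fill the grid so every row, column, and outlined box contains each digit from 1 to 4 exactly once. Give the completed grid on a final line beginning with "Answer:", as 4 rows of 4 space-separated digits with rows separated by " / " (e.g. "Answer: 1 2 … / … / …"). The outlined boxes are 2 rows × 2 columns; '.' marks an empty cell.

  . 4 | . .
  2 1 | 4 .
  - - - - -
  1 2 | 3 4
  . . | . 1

Step 1. [r1c4∈{2,3}] col 4 places 2 nowhere but r1c4. So r1c4=2.
Step 2. [r4c1∈{3,4}] 4 has one home in row 4: r4c1, so r4c1=4.
Step 3. [r1c3∈{1}] r1c3 is down to just 1, so r1c3=1.
Step 4. [r2c4∈{3}] r2c4 is down to just 3 ⇒ r2c4=3.
Step 5. [r4c3∈{2}] nothing but 2 survives at r4c3, so r4c3=2.
Step 6. [r4c2∈{3}] r4c2 has the single candidate 3 ⇒ r4c2=3.
Step 7. [r1c1∈{3}] r1c1's peers cover all but 3, so r1c1=3.

Answer: 3 4 1 2 / 2 1 4 3 / 1 2 3 4 / 4 3 2 1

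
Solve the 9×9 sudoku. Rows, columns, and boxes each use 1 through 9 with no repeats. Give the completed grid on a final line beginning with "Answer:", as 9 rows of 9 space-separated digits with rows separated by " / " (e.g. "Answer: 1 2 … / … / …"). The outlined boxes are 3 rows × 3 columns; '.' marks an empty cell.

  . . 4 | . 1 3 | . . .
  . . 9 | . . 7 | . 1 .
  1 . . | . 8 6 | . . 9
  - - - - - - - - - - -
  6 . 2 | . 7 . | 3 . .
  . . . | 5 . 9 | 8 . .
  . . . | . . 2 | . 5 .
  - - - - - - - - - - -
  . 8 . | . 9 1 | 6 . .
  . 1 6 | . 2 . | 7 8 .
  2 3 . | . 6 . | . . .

Step 1. [r2c5∈{4,5}] in col 5, 5 fits only at r2c5, so r2c5=5.
Step 2. [r6c3∈{1,3,7,8}] col 3 places 8 nowhere but r6c3 ⇒ r6c3=8.
Step 3. [r4c2∈{4,5,9}] across row 4, 5 lands solely at r4c2. So r4c2=5.
Step 4. [r6c4∈{1,3,4,6}] col 4 places 6 nowhere but r6c4 ⇒ r6c4=6.
Step 5. [r6c2∈{4,7,9}] in col 2, 9 fits only at r6c2, so r6c2=9.
Step 6. [r5c2∈{4,7}] 4 has one home in col 2: r5c2, so r5c2=4.
Step 7. [r6c5∈{3,4}] across col 5, 4 lands solely at r6c5, so r6c5=4.
Step 8. [r9c7∈{1,4,5,9}] col 7 places 9 nowhere but r9c7 ⇒ r9c7=9.
Step 9. [r9c8∈{4}] nothing but 4 survives at r9c8 ⇒ r9c8=4.
Step 10. [r8c6∈{4,5}] in col 6, 4 fits only at r8c6, so r8c6=4.
Step 11. [r6c1∈{3,7}] r6c1 is the only open cell in row 6 admitting 3. So r6c1=3.
Step 12. [r2c9∈{2,3,4,6,8}] row 2 places 3 nowhere but r2c9. So r2c9=3.
Step 13. [r1c9∈{2,5,6,7,8}] in col 9, 8 fits only at r1c9, so r1c9=8.
Step 14. [r5c1∈{7}] r5c1 is down to just 7, so r5c1=7.
Step 15. [r1c1∈{5}] r1c1's peers cover all but 5, so r1c1=5.
Step 16. [r1c7∈{2}] nothing but 2 survives at r1c7 ⇒ r1c7=2.
Step 17. [r9c9∈{1,5}] across row 9, 1 lands solely at r9c9. So r9c9=1.
Step 18. [r3c8∈{7}] nothing but 7 survives at r3c8 ⇒ r3c8=7.
Step 19. [r3c2∈{2}] r3c2's peers cover all but 2, so r3c2=2.
Step 20. [r4c6∈{8}] only 8 remains possible at r4c6. So r4c6=8.
Step 21. [r1c8∈{6}] r1c8 is down to just 6 ⇒ r1c8=6.
Step 22. [r5c8∈{2}] r5c8 is down to just 2, so r5c8=2.
Step 23. [r2c7∈{4}] r2c7 has the single candidate 4. So r2c7=4.
Step 24. [r7c9∈{2,5}] row 7 places 2 nowhere but r7c9 ⇒ r7c9=2.
Step 25. [r7c3∈{5,7}] r7c3 is the only open cell in row 7 admitting 5, so r7c3=5.
Step 26. [r7c4∈{3,7}] 7 has one home in row 7: r7c4. So r7c4=7.
Step 27. [r4c9∈{4}] r4c9 has the single candidate 4, so r4c9=4.
Step 28. [r3c4∈{4}] r3c4 is down to just 4 ⇒ r3c4=4.
Step 29. [r1c2∈{7}] r1c2 has the single candidate 7, so r1c2=7.
Step 30. [r6c7∈{1}] r6c7's peers cover all but 1 ⇒ r6c7=1.
Step 31. [r3c3∈{3}] r3c3 has the single candidate 3. So r3c3=3.
Step 32. [r2c1∈{8}] nothing but 8 survives at r2c1 ⇒ r2c1=8.
Step 33. [r3c7∈{5}] r3c7 is down to just 5. So r3c7=5.
Step 34. [r1c4∈{9}] only 9 remains possible at r1c4 ⇒ r1c4=9.
Step 35. [r6c9∈{7}] r6c9 is down to just 7 ⇒ r6c9=7.
Step 36. [r5c9∈{6}] r5c9 is down to just 6 ⇒ r5c9=6.
Step 37. [r8c4∈{3}] r8c4's peers cover all but 3. So r8c4=3.
Step 38. [r9c6∈{5}] nothing but 5 survives at r9c6, so r9c6=5.
Step 39. [r9c4∈{8}] only 8 remains possible at r9c4, so r9c4=8.
Step 40. [r8c1∈{9}] r8c1 is down to just 9 ⇒ r8c1=9.
Step 41. [r8c9∈{5}] r8c9 is down to just 5 ⇒ r8c9=5.
Step 42. [r5c5∈{3}] r5c5 is down to just 3, so r5c5=3.
Step 43. [r2c4∈{2}] r2c4 is down to just 2 ⇒ r2c4=2.
Step 44. [r7c8∈{3}] nothing but 3 survives at r7c8 ⇒ r7c8=3.
Step 45. [r2c2∈{6}] only 6 remains possible at r2c2 ⇒ r2c2=6.
Step 46. [r5c3∈{1}] r5c3 has the single candidate 1 ⇒ r5c3=1.
Step 47. [r7c1∈{4}] r7c1 is down to just 4, so r7c1=4.
Step 48. [r9c3∈{7}] r9c3 has the single candidate 7, so r9c3=7.
Step 49. [r4c4∈{1}] r4c4 is down to just 1. So r4c4=1.
Step 50. [r4c8∈{9}] r4c8 has the single candidate 9 ⇒ r4c8=9.

Answer: 5 7 4 9 1 3 2 6 8 / 8 6 9 2 5 7 4 1 3 / 1 2 3 4 8 6 5 7 9 / 6 5 2 1 7 8 3 9 4 / 7 4 1 5 3 9 8 2 6 / 3 9 8 6 4 2 1 5 7 / 4 8 5 7 9 1 6 3 2 / 9 1 6 3 2 4 7 8 5 / 2 3 7 8 6 5 9 4 1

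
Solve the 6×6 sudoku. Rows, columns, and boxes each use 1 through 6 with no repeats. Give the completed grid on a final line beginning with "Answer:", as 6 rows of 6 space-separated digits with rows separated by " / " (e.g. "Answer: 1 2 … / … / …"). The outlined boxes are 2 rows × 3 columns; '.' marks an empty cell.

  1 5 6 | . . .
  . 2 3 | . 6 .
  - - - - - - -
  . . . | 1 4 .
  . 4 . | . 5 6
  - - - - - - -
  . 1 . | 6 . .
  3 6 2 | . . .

Step 1. [r2c1∈{4}] r2c1 is down to just 4, so r2c1=4.
Step 2. [r5c1∈{5}] r5c1 is down to just 5, so r5c1=5.
Step 3. [r4c4∈{2,3}] across row 4, 3 lands solely at r4c4, so r4c4=3.
Step 4. [r1c4∈{2,4}] across col 4, 2 lands solely at r1c4 ⇒ r1c4=2.
Step 5. [r1c6∈{3,4}] row 1 places 4 nowhere but r1c6. So r1c6=4.
Step 6. [r5c5∈{2,3}] across col 5, 2 lands solely at r5c5, so r5c5=2.
Step 7. [r2c6∈{1,5}] r2c6 is the only open cell in row 2 admitting 1 ⇒ r2c6=1.
Step 8. [r6c6∈{5}] r6c6's peers cover all but 5 ⇒ r6c6=5.
Step 9. [r4c1∈{2}] r4c1 is down to just 2 ⇒ r4c1=2.
Step 10. [r5c6∈{3}] r5c6 has the single candidate 3 ⇒ r5c6=3.
Step 11. [r1c5∈{3}] r1c5 has the single candidate 3. So r1c5=3.
Step 12. [r2c4∈{5}] r2c4's peers cover all but 5, so r2c4=5.
Step 13. [r3c6∈{2}] nothing but 2 survives at r3c6. So r3c6=2.
Step 14. [r3c2∈{3}] r3c2 has the single candidate 3, so r3c2=3.
Step 15. [r3c1∈{6}] r3c1 is down to just 6, so r3c1=6.
Step 16. [r6c4∈{4}] r6c4's peers cover all but 4, so r6c4=4.
Step 17. [r5c3∈{4}] r5c3 is down to just 4 ⇒ r5c3=4.
Step 18. [r6c5∈{1}] r6c5 has the single candidate 1. So r6c5=1.
Step 19. [r4c3∈{1}] r4c3 has the single candidate 1, so r4c3=1.
Step 20. [r3c3∈{5}] nothing but 5 survives at r3c3. So r3c3=5.

Answer: 1 5 6 2 3 4 / 4 2 3 5 6 1 / 6 3 5 1 4 2 / 2 4 1 3 5 6 / 5 1 4 6 2 3 / 3 6 2 4 1 5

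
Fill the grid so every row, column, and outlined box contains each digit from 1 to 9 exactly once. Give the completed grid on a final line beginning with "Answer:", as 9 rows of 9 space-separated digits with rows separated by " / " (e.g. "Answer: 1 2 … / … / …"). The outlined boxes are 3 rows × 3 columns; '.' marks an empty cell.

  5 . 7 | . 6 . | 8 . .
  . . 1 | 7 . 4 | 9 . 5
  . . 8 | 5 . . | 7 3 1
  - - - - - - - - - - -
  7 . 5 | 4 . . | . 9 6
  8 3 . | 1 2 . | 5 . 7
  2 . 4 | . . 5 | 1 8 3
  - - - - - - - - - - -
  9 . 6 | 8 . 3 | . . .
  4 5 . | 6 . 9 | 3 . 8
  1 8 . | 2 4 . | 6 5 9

Step 1. [r3c2∈{2,4,6,9}] row 3 places 4 nowhere but r3c2. So r3c2=4.
Step 2. [r2c8∈{2,6}] in col 8, 6 fits only at r2c8, so r2c8=6.
Step 3. [r6c5∈{7,9}] 7 has one home in row 6: r6c5 ⇒ r6c5=7.
Step 4. [r1c2∈{2,9}] box 1 places 9 nowhere but r1c2, so r1c2=9.
Step 5. [r7c7∈{2,4}] r7c7 is the only open cell in col 7 admitting 4. So r7c7=4.
Step 6. [r7c9∈{2}] r7c9's peers cover all but 2. So r7c9=2.
Step 7. [r4c5∈{3,8}] 3 has one home in row 4: r4c5 ⇒ r4c5=3.
Step 8. [r8c8∈{1,7}] row 8 places 7 nowhere but r8c8 ⇒ r8c8=7.
Step 9. [r1c8∈{2,4}] 2 has one home in col 8: r1c8. So r1c8=2.
Step 10. [r7c8∈{1}] r7c8's peers cover all but 1. So r7c8=1.
Step 11. [r1c4∈{3}] r1c4 has the single candidate 3. So r1c4=3.
Step 12. [r5c6∈{6}] nothing but 6 survives at r5c6, so r5c6=6.
Step 13. [r3c1∈{6}] r3c1 has the single candidate 6, so r3c1=6.
Step 14. [r1c9∈{4}] r1c9 is down to just 4, so r1c9=4.
Step 15. [r6c4∈{9}] r6c4's peers cover all but 9 ⇒ r6c4=9.
Step 16. [r9c3∈{3}] only 3 remains possible at r9c3 ⇒ r9c3=3.
Step 17. [r2c1∈{3}] nothing but 3 survives at r2c1, so r2c1=3.
Step 18. [r6c2∈{6}] r6c2 has the single candidate 6 ⇒ r6c2=6.
Step 19. [r7c5∈{5}] r7c5's peers cover all but 5, so r7c5=5.
Step 20. [r8c3∈{2}] r8c3 is down to just 2. So r8c3=2.
Step 21. [r4c2∈{1}] r4c2 has the single candidate 1. So r4c2=1.
Step 22. [r7c2∈{7}] only 7 remains possible at r7c2 ⇒ r7c2=7.
Step 23. [r3c6∈{2}] nothing but 2 survives at r3c6. So r3c6=2.
Step 24. [r5c8∈{4}] r5c8's peers cover all but 4 ⇒ r5c8=4.
Step 25. [r2c2∈{2}] only 2 remains possible at r2c2. So r2c2=2.
Step 26. [r3c5∈{9}] only 9 remains possible at r3c5, so r3c5=9.
Step 27. [r4c6∈{8}] r4c6 has the single candidate 8, so r4c6=8.
Step 28. [r8c5∈{1}] r8c5 is down to just 1, so r8c5=1.
Step 29. [r1c6∈{1}] r1c6's peers cover all but 1 ⇒ r1c6=1.
Step 30. [r2c5∈{8}] r2c5 has the single candidate 8 ⇒ r2c5=8.
Step 31. [r9c6∈{7}] r9c6 has the single candidate 7 ⇒ r9c6=7.
Step 32. [r4c7∈{2}] r4c7's peers cover all but 2. So r4c7=2.
Step 33. [r5c3∈{9}] r5c3 is down to just 9, so r5c3=9.

Answer: 5 9 7 3 6 1 8 2 4 / 3 2 1 7 8 4 9 6 5 / 6 4 8 5 9 2 7 3 1 / 7 1 5 4 3 8 2 9 6 / 8 3 9 1 2 6 5 4 7 / 2 6 4 9 7 5 1 8 3 / 9 7 6 8 5 3 4 1 2 / 4 5 2 6 1 9 3 7 8 / 1 8 3 2 4 7 6 5 9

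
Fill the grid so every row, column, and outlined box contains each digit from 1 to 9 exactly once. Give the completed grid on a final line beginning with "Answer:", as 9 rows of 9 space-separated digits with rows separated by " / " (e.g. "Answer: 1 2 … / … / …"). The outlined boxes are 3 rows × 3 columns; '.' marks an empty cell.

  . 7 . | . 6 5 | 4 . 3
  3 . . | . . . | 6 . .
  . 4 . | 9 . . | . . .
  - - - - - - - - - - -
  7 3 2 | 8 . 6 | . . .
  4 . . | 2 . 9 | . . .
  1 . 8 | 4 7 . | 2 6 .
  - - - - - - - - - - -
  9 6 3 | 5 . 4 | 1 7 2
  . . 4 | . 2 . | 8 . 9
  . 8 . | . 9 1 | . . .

Step 1. [r6c9∈{5}] nothing but 5 survives at r6c9, so r6c9=5.
Step 2. [r2c2∈{1,2,5,9}] in col 2, 2 fits only at r2c2 ⇒ r2c2=2.
Step 3. [r8c1∈{5}] r8c1 has the single candidate 5. So r8c1=5.
Step 4. [r8c8∈{3}] only 3 remains possible at r8c8. So r8c8=3.
Step 5. [r1c4∈{1}] only 1 remains possible at r1c4 ⇒ r1c4=1.
Step 6. [r2c4∈{7}] r2c4's peers cover all but 7. So r2c4=7.
Step 7. [r2c6∈{8}] only 8 remains possible at r2c6 ⇒ r2c6=8.
Step 8. [r2c9∈{1}] only 1 remains possible at r2c9. So r2c9=1.
Step 9. [r1c8∈{2,8,9}] in row 1, 2 fits only at r1c8. So r1c8=2.
Step 10. [r2c8∈{5,9}] in box 3, 9 fits only at r2c8, so r2c8=9.
Step 11. [r4c5∈{1,5}] 5 has one home in row 4: r4c5, so r4c5=5.
Step 12. [r5c3∈{5,6}] r5c3 is the only open cell in row 5 admitting 6, so r5c3=6.
Step 13. [r5c7∈{3,7}] across col 7, 3 lands solely at r5c7 ⇒ r5c7=3.
Step 14. [r5c9∈{7,8}] in row 5, 7 fits only at r5c9. So r5c9=7.
Step 15. [r4c9∈{4}] nothing but 4 survives at r4c9 ⇒ r4c9=4.
Step 16. [r5c8∈{1,8}] across row 5, 8 lands solely at r5c8, so r5c8=8.
Step 17. [r3c8∈{5}] nothing but 5 survives at r3c8. So r3c8=5.
Step 18. [r9c4∈{3,6}] 3 has one home in row 9: r9c4, so r9c4=3.
Step 19. [r3c9∈{8}] nothing but 8 survives at r3c9. So r3c9=8.
Step 20. [r6c6∈{3}] only 3 remains possible at r6c6, so r6c6=3.
Step 21. [r8c6∈{7}] nothing but 7 survives at r8c6 ⇒ r8c6=7.
Step 22. [r9c9∈{6}] only 6 remains possible at r9c9, so r9c9=6.
Step 23. [r6c2∈{9}] nothing but 9 survives at r6c2, so r6c2=9.
Step 24. [r3c6∈{2}] r3c6's peers cover all but 2 ⇒ r3c6=2.
Step 25. [r9c7∈{5}] r9c7's peers cover all but 5 ⇒ r9c7=5.
Step 26. [r3c5∈{3}] nothing but 3 survives at r3c5, so r3c5=3.
Step 27. [r5c5∈{1}] r5c5's peers cover all but 1, so r5c5=1.
Step 28. [r5c2∈{5}] nothing but 5 survives at r5c2 ⇒ r5c2=5.
Step 29. [r4c8∈{1}] only 1 remains possible at r4c8, so r4c8=1.
Step 30. [r9c3∈{7}] r9c3 is down to just 7, so r9c3=7.
Step 31. [r8c2∈{1}] r8c2 is down to just 1, so r8c2=1.
Step 32. [r8c4∈{6}] r8c4 is down to just 6, so r8c4=6.
Step 33. [r3c7∈{7}] r3c7's peers cover all but 7 ⇒ r3c7=7.
Step 34. [r9c8∈{4}] r9c8's peers cover all but 4. So r9c8=4.
Step 35. [r1c1∈{8}] r1c1 is down to just 8 ⇒ r1c1=8.
Step 36. [r3c1∈{6}] nothing but 6 survives at r3c1 ⇒ r3c1=6.
Step 37. [r7c5∈{8}] nothing but 8 survives at r7c5 ⇒ r7c5=8.
Step 38. [r2c3∈{5}] r2c3's peers cover all but 5 ⇒ r2c3=5.
Step 39. [r4c7∈{9}] nothing but 9 survives at r4c7. So r4c7=9.
Step 40. [r3c3∈{1}] r3c3 has the single candidate 1, so r3c3=1.
Step 41. [r1c3∈{9}] r1c3's peers cover all but 9, so r1c3=9.
Step 42. [r2c5∈{4}] nothing but 4 survives at r2c5. So r2c5=4.
Step 43. [r9c1∈{2}] nothing but 2 survives at r9c1, so r9c1=2.

Answer: 8 7 9 1 6 5 4 2 3 / 3 2 5 7 4 8 6 9 1 / 6 4 1 9 3 2 7 5 8 / 7 3 2 8 5 6 9 1 4 / 4 5 6 2 1 9 3 8 7 / 1 9 8 4 7 3 2 6 5 / 9 6 3 5 8 4 1 7 2 / 5 1 4 6 2 7 8 3 9 / 2 8 7 3 9 1 5 4 6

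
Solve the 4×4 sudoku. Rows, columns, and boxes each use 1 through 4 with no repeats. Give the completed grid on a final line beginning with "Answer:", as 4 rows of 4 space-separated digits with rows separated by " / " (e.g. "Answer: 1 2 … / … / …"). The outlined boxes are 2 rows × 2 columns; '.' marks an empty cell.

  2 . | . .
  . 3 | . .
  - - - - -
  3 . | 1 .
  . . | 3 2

Step 1. [r1c3∈{4}] r1c3 is down to just 4, so r1c3=4.
Step 2. [r1c2∈{1}] r1c2 is down to just 1 ⇒ r1c2=1.
Step 3. [r4c2∈{4}] r4c2 has the single candidate 4. So r4c2=4.
Step 4. [r3c2∈{2}] r3c2 has the single candidate 2. So r3c2=2.
Step 5. [r2c4∈{1}] r2c4's peers cover all but 1. So r2c4=1.
Step 6. [r2c1∈{4}] r2c1 has the single candidate 4 ⇒ r2c1=4.
Step 7. [r2c3∈{2}] only 2 remains possible at r2c3 ⇒ r2c3=2.
Step 8. [r3c4∈{4}] only 4 remains possible at r3c4 ⇒ r3c4=4.
Step 9. [r1c4∈{3}] r1c4's peers cover all but 3, so r1c4=3.
Step 10. [r4c1∈{1}] r4c1's peers cover all but 1. So r4c1=1.

Answer: 2 1 4 3 / 4 3 2 1 / 3 2 1 4 / 1 4 3 2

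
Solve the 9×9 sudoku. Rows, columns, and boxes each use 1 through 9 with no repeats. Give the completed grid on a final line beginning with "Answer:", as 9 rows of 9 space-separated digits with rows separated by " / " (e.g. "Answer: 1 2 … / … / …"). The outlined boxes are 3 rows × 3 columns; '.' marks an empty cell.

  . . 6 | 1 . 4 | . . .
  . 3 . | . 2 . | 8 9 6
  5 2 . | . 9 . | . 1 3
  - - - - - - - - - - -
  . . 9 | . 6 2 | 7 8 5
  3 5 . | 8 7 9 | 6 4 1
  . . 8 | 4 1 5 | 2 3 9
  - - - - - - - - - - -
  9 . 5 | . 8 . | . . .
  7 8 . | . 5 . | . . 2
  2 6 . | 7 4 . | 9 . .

Step 1. [r7c9∈{4,7}] r7c9 is the only open cell in col 9 admitting 4 ⇒ r7c9=4.
Step 2. [r7c2∈{1}] r7c2's peers cover all but 1. So r7c2=1.
Step 3. [r8c3∈{3,4}] r8c3 is the only open cell in row 8 admitting 4. So r8c3=4.
Step 4. [r7c7∈{3}] nothing but 3 survives at r7c7. So r7c7=3.
Step 5. [r7c6∈{6}] nothing but 6 survives at r7c6. So r7c6=6.
Step 6. [r3c3∈{7}] only 7 remains possible at r3c3, so r3c3=7.
Step 7. [r2c1∈{1,4}] row 2 places 4 nowhere but r2c1. So r2c1=4.
Step 8. [r1c8∈{2,5,7}] 2 has one home in row 1: r1c8. So r1c8=2.
Step 9. [r9c6∈{1,3}] r9c6 is the only open cell in row 9 admitting 1, so r9c6=1.
Step 10. [r4c4∈{3}] only 3 remains possible at r4c4, so r4c4=3.
Step 11. [r8c4∈{9}] r8c4 is down to just 9. So r8c4=9.
Step 12. [r1c5∈{3}] r1c5's peers cover all but 3 ⇒ r1c5=3.
Step 13. [r9c8∈{5}] r9c8's peers cover all but 5 ⇒ r9c8=5.
Step 14. [r4c1∈{1}] only 1 remains possible at r4c1, so r4c1=1.
Step 15. [r2c6∈{7}] r2c6 has the single candidate 7. So r2c6=7.
Step 16. [r8c8∈{6}] r8c8's peers cover all but 6, so r8c8=6.
Step 17. [r4c2∈{4}] only 4 remains possible at r4c2. So r4c2=4.
Step 18. [r5c3∈{2}] nothing but 2 survives at r5c3. So r5c3=2.
Step 19. [r9c9∈{8}] nothing but 8 survives at r9c9 ⇒ r9c9=8.
Step 20. [r8c6∈{3}] nothing but 3 survives at r8c6, so r8c6=3.
Step 21. [r1c1∈{8}] r1c1 has the single candidate 8 ⇒ r1c1=8.
Step 22. [r6c1∈{6}] nothing but 6 survives at r6c1, so r6c1=6.
Step 23. [r6c2∈{7}] r6c2's peers cover all but 7, so r6c2=7.
Step 24. [r3c4∈{6}] r3c4 is down to just 6, so r3c4=6.
Step 25. [r1c2∈{9}] r1c2's peers cover all but 9, so r1c2=9.
Step 26. [r1c9∈{7}] nothing but 7 survives at r1c9. So r1c9=7.
Step 27. [r7c8∈{7}] r7c8 is down to just 7 ⇒ r7c8=7.
Step 28. [r2c3∈{1}] r2c3's peers cover all but 1 ⇒ r2c3=1.
Step 29. [r3c7∈{4}] only 4 remains possible at r3c7 ⇒ r3c7=4.
Step 30. [r7c4∈{2}] r7c4 has the single candidate 2, so r7c4=2.
Step 31. [r9c3∈{3}] only 3 remains possible at r9c3 ⇒ r9c3=3.
Step 32. [r3c6∈{8}] nothing but 8 survives at r3c6, so r3c6=8.
Step 33. [r1c7∈{5}] r1c7's peers cover all but 5. So r1c7=5.
Step 34. [r8c7∈{1}] r8c7 is down to just 1 ⇒ r8c7=1.
Step 35. [r2c4∈{5}] nothing but 5 survives at r2c4, so r2c4=5.

Answer: 8 9 6 1 3 4 5 2 7 / 4 3 1 5 2 7 8 9 6 / 5 2 7 6 9 8 4 1 3 / 1 4 9 3 6 2 7 8 5 / 3 5 2 8 7 9 6 4 1 / 6 7 8 4 1 5 2 3 9 / 9 1 5 2 8 6 3 7 4 / 7 8 4 9 5 3 1 6 2 / 2 6 3 7 4 1 9 5 8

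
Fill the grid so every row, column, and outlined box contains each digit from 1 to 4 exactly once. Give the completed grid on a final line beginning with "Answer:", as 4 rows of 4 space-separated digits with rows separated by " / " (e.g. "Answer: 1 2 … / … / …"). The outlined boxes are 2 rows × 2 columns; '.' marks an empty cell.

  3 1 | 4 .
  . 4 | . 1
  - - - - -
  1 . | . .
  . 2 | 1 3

Step 1. [r3c3∈{2}] only 2 remains possible at r3c3, so r3c3=2.
Step 2. [r3c2∈{3}] only 3 remains possible at r3c2. So r3c2=3.
Step 3. [r1c4∈{2}] r1c4 has the single candidate 2. So r1c4=2.
Step 4. [r3c4∈{4}] r3c4's peers cover all but 4. So r3c4=4.
Step 5. [r2c3∈{3}] r2c3 is down to just 3 ⇒ r2c3=3.
Step 6. [r2c1∈{2}] nothing but 2 survives at r2c1, so r2c1=2.
Step 7. [r4c1∈{4}] r4c1 has the single candidate 4. So r4c1=4.

Answer: 3 1 4 2 / 2 4 3 1 / 1 3 2 4 / 4 2 1 3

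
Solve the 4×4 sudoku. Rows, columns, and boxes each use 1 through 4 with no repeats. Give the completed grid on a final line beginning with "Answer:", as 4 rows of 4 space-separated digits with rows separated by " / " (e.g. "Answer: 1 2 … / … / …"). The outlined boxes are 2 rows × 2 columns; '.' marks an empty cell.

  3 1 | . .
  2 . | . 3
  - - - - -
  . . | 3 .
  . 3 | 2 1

Step 1. [r3c4∈{4}] r3c4 has the single candidate 4, so r3c4=4.
Step 2. [r1c3∈{4}] r1c3's peers cover all but 4, so r1c3=4.
Step 3. [r4c1∈{4}] nothing but 4 survives at r4c1, so r4c1=4.
Step 4. [r1c4∈{2}] nothing but 2 survives at r1c4 ⇒ r1c4=2.
Step 5. [r3c1∈{1}] only 1 remains possible at r3c1, so r3c1=1.
Step 6. [r2c2∈{4}] nothing but 4 survives at r2c2 ⇒ r2c2=4.
Step 7. [r3c2∈{2}] r3c2 is down to just 2. So r3c2=2.
Step 8. [r2c3∈{1}] r2c3 has the single candidate 1 ⇒ r2c3=1.

Answer: 3 1 4 2 / 2 4 1 3 / 1 2 3 4 / 4 3 2 1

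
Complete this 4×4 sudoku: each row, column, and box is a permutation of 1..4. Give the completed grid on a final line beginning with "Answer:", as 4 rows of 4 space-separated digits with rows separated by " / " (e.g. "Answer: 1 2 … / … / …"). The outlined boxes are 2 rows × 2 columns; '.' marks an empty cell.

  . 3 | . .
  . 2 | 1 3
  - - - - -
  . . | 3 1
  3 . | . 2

Step 1. [r4c3∈{4}] only 4 remains possible at r4c3. So r4c3=4.
Step 2. [r2c1∈{4}] r2c1 is down to just 4, so r2c1=4.
Step 3. [r3c1∈{2}] only 2 remains possible at r3c1. So r3c1=2.
Step 4. [r4c2∈{1}] r4c2 has the single candidate 1. So r4c2=1.
Step 5. [r1c1∈{1}] nothing but 1 survives at r1c1. So r1c1=1.
Step 6. [r1c4∈{4}] nothing but 4 survives at r1c4. So r1c4=4.
Step 7. [r1c3∈{2}] r1c3's peers cover all but 2 ⇒ r1c3=2.
Step 8. [r3c2∈{4}] r3c2 is down to just 4 ⇒ r3c2=4.

Answer: 1 3 2 4 / 4 2 1 3 / 2 4 3 1 / 3 1 4 2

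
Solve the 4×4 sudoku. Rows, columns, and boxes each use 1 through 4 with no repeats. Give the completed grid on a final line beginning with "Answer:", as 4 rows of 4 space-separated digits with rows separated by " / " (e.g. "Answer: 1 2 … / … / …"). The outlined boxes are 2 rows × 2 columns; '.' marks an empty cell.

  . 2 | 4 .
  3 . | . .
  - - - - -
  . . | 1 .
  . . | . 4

Step 1. [r1c1∈{1}] r1c1's peers cover all but 1. So r1c1=1.
Step 2. [r4c3∈{2,3}] across col 3, 3 lands solely at r4c3. So r4c3=3.
Step 3. [r3c4∈{2}] r3c4 has the single candidate 2. So r3c4=2.
Step 4. [r3c1∈{4}] r3c1 is down to just 4. So r3c1=4.
Step 5. [r3c2∈{3}] only 3 remains possible at r3c2 ⇒ r3c2=3.
Step 6. [r4c2∈{1}] r4c2's peers cover all but 1 ⇒ r4c2=1.
Step 7. [r1c4∈{3}] r1c4 has the single candidate 3. So r1c4=3.
Step 8. [r2c4∈{1}] only 1 remains possible at r2c4. So r2c4=1.
Step 9. [r2c2∈{4}] nothing but 4 survives at r2c2 ⇒ r2c2=4.
Step 10. [r2c3∈{2}] nothing but 2 survives at r2c3. So r2c3=2.
Step 11. [r4c1∈{2}] nothing but 2 survives at r4c1, so r4c1=2.

Answer: 1 2 4 3 / 3 4 2 1 / 4 3 1 2 / 2 1 3 4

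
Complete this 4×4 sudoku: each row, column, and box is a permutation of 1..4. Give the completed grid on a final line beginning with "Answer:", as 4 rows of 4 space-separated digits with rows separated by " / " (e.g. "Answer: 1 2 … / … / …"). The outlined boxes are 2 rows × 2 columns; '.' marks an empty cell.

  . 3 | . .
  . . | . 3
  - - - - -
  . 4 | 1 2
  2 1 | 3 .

Step 1. [r1c4∈{1,4}] in col 4, 1 fits only at r1c4. So r1c4=1.
Step 2. [r1c1∈{4}] only 4 remains possible at r1c1. So r1c1=4.
Step 3. [r1c3∈{2}] nothing but 2 survives at r1c3. So r1c3=2.
Step 4. [r3c1∈{3}] nothing but 3 survives at r3c1. So r3c1=3.
Step 5. [r2c2∈{2}] nothing but 2 survives at r2c2. So r2c2=2.
Step 6. [r2c3∈{4}] nothing but 4 survives at r2c3, so r2c3=4.
Step 7. [r4c4∈{4}] r4c4 is down to just 4 ⇒ r4c4=4.
Step 8. [r2c1∈{1}] r2c1 has the single candidate 1. So r2c1=1.

Answer: 4 3 2 1 / 1 2 4 3 / 3 4 1 2 / 2 1 3 4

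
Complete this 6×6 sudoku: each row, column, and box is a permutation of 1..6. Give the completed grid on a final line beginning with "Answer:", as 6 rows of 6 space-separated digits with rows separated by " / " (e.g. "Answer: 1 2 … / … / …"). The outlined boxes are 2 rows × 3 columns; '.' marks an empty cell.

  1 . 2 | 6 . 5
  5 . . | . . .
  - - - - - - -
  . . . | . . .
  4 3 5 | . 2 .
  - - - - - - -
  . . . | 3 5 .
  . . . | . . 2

Step 1. [r4c4∈{1}] only 1 remains possible at r4c4, so r4c4=1.
Step 2. [r6c4∈{4}] nothing but 4 survives at r6c4. So r6c4=4.
Step 3. [r2c3∈{3,4,6}] in box 1, 3 fits only at r2c3, so r2c3=3.
Step 4. [r2c2∈{4,6}] in row 2, 6 fits only at r2c2, so r2c2=6.
Step 5. [r5c3∈{1,4,6}] r5c3 is the only open cell in col 3 admitting 4, so r5c3=4.
Step 6. [r3c6∈{3,4,6}] r3c6 is the only open cell in col 6 admitting 3 ⇒ r3c6=3.
Step 7. [r3c5∈{4,6}] row 3 places 4 nowhere but r3c5, so r3c5=4.
Step 8. [r6c5∈{1,6}] col 5 places 6 nowhere but r6c5. So r6c5=6.
Step 9. [r6c3∈{1}] nothing but 1 survives at r6c3 ⇒ r6c3=1.
Step 10. [r5c1∈{2,6}] in row 5, 6 fits only at r5c1. So r5c1=6.
Step 11. [r3c2∈{1,2}] r3c2 is the only open cell in row 3 admitting 1. So r3c2=1.
Step 12. [r5c6∈{1}] r5c6 has the single candidate 1 ⇒ r5c6=1.
Step 13. [r2c4∈{2}] r2c4's peers cover all but 2 ⇒ r2c4=2.
Step 14. [r3c4∈{5}] r3c4 has the single candidate 5 ⇒ r3c4=5.
Step 15. [r1c2∈{4}] nothing but 4 survives at r1c2, so r1c2=4.
Step 16. [r1c5∈{3}] r1c5 is down to just 3. So r1c5=3.
Step 17. [r6c1∈{3}] r6c1 is down to just 3, so r6c1=3.
Step 18. [r3c3∈{6}] only 6 remains possible at r3c3 ⇒ r3c3=6.
Step 19. [r6c2∈{5}] r6c2 has the single candidate 5 ⇒ r6c2=5.
Step 20. [r5c2∈{2}] nothing but 2 survives at r5c2. So r5c2=2.
Step 21. [r4c6∈{6}] r4c6's peers cover all but 6 ⇒ r4c6=6.
Step 22. [r3c1∈{2}] nothing but 2 survives at r3c1, so r3c1=2.
Step 23. [r2c5∈{1}] only 1 remains possible at r2c5, so r2c5=1.
Step 24. [r2c6∈{4}] r2c6 is down to just 4. So r2c6=4.

Answer: 1 4 2 6 3 5 / 5 6 3 2 1 4 / 2 1 6 5 4 3 / 4 3 5 1 2 6 / 6 2 4 3 5 1 / 3 5 1 4 6 2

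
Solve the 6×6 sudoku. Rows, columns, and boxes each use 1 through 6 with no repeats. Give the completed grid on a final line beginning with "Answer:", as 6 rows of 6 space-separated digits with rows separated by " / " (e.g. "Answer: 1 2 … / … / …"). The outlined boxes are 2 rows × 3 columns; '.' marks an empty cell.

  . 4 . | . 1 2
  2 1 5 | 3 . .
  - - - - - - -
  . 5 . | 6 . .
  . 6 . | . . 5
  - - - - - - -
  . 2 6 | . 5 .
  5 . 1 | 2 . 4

Step 1. [r4c4∈{1,4}] in col 4, 4 fits only at r4c4 ⇒ r4c4=4.
Step 2. [r3c3∈{2,3,4}] in col 3, 4 fits only at r3c3. So r3c3=4.
Step 3. [r3c6∈{1,3}] r3c6 is the only open cell in box 4 admitting 1, so r3c6=1.
Step 4. [r3c1∈{3}] r3c1 is down to just 3. So r3c1=3.
Step 5. [r6c5∈{3,6}] 6 has one home in row 6: r6c5. So r6c5=6.
Step 6. [r3c5∈{2}] only 2 remains possible at r3c5. So r3c5=2.
Step 7. [r5c6∈{3}] r5c6 has the single candidate 3, so r5c6=3.
Step 8. [r1c4∈{5}] r1c4 has the single candidate 5 ⇒ r1c4=5.
Step 9. [r2c6∈{6}] only 6 remains possible at r2c6. So r2c6=6.
Step 10. [r4c3∈{2}] only 2 remains possible at r4c3 ⇒ r4c3=2.
Step 11. [r4c5∈{3}] only 3 remains possible at r4c5, so r4c5=3.
Step 12. [r4c1∈{1}] nothing but 1 survives at r4c1 ⇒ r4c1=1.
Step 13. [r1c3∈{3}] r1c3 is down to just 3 ⇒ r1c3=3.
Step 14. [r6c2∈{3}] r6c2 is down to just 3 ⇒ r6c2=3.
Step 15. [r2c5∈{4}] nothing but 4 survives at r2c5 ⇒ r2c5=4.
Step 16. [r5c1∈{4}] r5c1 has the single candidate 4, so r5c1=4.
Step 17. [r5c4∈{1}] r5c4's peers cover all but 1. So r5c4=1.
Step 18. [r1c1∈{6}] r1c1's peers cover all but 6 ⇒ r1c1=6.

Answer: 6 4 3 5 1 2 / 2 1 5 3 4 6 / 3 5 4 6 2 1 / 1 6 2 4 3 5 / 4 2 6 1 5 3 / 5 3 1 2 6 4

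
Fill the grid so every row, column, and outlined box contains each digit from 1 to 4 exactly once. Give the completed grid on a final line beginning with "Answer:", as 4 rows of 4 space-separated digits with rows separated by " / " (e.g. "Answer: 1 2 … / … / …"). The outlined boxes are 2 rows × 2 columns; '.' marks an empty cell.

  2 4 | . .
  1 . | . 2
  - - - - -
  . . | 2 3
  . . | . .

Step 1. [r4c4∈{1,4}] 4 has one home in col 4: r4c4 ⇒ r4c4=4.
Step 2. [r2c2∈{3}] r2c2 has the single candidate 3. So r2c2=3.
Step 3. [r4c3∈{1}] only 1 remains possible at r4c3, so r4c3=1.
Step 4. [r2c3∈{4}] r2c3 is down to just 4 ⇒ r2c3=4.
Step 5. [r3c1∈{4}] r3c1's peers cover all but 4 ⇒ r3c1=4.
Step 6. [r4c2∈{2}] only 2 remains possible at r4c2, so r4c2=2.
Step 7. [r3c2∈{1}] only 1 remains possible at r3c2, so r3c2=1.
Step 8. [r1c3∈{3}] r1c3 is down to just 3 ⇒ r1c3=3.
Step 9. [r1c4∈{1}] nothing but 1 survives at r1c4 ⇒ r1c4=1.
Step 10. [r4c1∈{3}] r4c1 is down to just 3 ⇒ r4c1=3.

Answer: 2 4 3 1 / 1 3 4 2 / 4 1 2 3 / 3 2 1 4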